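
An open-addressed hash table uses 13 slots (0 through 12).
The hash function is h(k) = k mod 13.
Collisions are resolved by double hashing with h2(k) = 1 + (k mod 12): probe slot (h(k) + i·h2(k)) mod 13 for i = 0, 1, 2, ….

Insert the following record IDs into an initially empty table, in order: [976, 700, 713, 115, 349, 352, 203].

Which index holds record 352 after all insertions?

3

976 hashes to 1; slot 1 is free => place at 1.
700 hashes to 11; slot 11 is free => place at 11.
713 hashes to 11, h2=6; 11 taken => place at 4.
115 hashes to 11, h2=8; 11 taken => place at 6.
349 hashes to 11, h2=2; 11 taken => place at 0.
352 hashes to 1, h2=5; 1,6,11 taken => place at 3.
203 hashes to 8; slot 8 is free => place at 8.
Table: [349, 976, _, 352, 713, _, 115, _, 203, _, _, 700, _]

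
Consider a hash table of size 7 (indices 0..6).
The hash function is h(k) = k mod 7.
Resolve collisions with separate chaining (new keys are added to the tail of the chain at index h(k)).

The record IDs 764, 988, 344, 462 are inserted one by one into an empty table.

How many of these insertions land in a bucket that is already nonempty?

2

764 → bucket 1
988 → bucket 1 (collision)
344 → bucket 1 (collision)
462 → bucket 0
Final buckets:
0: 462
1: 764 -> 988 -> 344
2: —
3: —
4: —
5: —
6: —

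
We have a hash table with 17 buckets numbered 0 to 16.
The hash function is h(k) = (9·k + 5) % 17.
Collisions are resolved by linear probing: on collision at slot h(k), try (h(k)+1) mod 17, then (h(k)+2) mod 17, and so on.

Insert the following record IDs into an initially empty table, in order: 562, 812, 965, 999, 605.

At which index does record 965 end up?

4

562: h=14 → slot 14
812: h=3 → slot 3
965: h=3, probe 3,4 → slot 4
999: h=3, probe 3,4,5 → slot 5
605: h=10 → slot 10
Table: [_, _, _, 812, 965, 999, _, _, _, _, 605, _, _, _, 562, _, _]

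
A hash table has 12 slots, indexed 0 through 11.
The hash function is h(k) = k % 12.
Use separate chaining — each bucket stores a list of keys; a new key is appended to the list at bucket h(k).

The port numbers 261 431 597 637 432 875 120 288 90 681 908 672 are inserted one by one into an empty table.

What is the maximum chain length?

4

Insert 261: h=9, bucket 9 empty → new chain.
Insert 431: h=11, bucket 11 empty → new chain.
Insert 597: h=9, bucket 9 nonempty → append to chain.
Insert 637: h=1, bucket 1 empty → new chain.
Insert 432: h=0, bucket 0 empty → new chain.
Insert 875: h=11, bucket 11 nonempty → append to chain.
Insert 120: h=0, bucket 0 nonempty → append to chain.
Insert 288: h=0, bucket 0 nonempty → append to chain.
Insert 90: h=6, bucket 6 empty → new chain.
Insert 681: h=9, bucket 9 nonempty → append to chain.
Insert 908: h=8, bucket 8 empty → new chain.
Insert 672: h=0, bucket 0 nonempty → append to chain.
Final buckets:
0: 432 -> 120 -> 288 -> 672
1: 637
2: ∅
3: ∅
4: ∅
5: ∅
6: 90
7: ∅
8: 908
9: 261 -> 597 -> 681
10: ∅
11: 431 -> 875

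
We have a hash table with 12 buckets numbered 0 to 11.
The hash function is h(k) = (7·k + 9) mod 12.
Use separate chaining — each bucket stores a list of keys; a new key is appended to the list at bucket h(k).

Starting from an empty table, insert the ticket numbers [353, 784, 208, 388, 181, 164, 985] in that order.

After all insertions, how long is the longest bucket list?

3

Insert 353: h=8, bucket 8 empty → new chain.
Insert 784: h=1, bucket 1 empty → new chain.
Insert 208: h=1, bucket 1 nonempty → append to chain.
Insert 388: h=1, bucket 1 nonempty → append to chain.
Insert 181: h=4, bucket 4 empty → new chain.
Insert 164: h=5, bucket 5 empty → new chain.
Insert 985: h=4, bucket 4 nonempty → append to chain.
Final buckets:
0: —
1: 784 -> 208 -> 388
2: —
3: —
4: 181 -> 985
5: 164
6: —
7: —
8: 353
9: —
10: —
11: —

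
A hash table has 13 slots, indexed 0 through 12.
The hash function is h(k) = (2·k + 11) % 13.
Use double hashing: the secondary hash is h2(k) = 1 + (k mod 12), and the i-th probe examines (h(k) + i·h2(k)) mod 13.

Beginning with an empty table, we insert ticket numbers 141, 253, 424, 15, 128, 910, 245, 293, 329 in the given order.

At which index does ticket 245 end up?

0

141 hashes to 7; slot 7 is free → place at 7.
253 hashes to 10; slot 10 is free → place at 10.
424 hashes to 1; slot 1 is free → place at 1.
15 hashes to 2; slot 2 is free → place at 2.
128 hashes to 7, h2=9; 7 taken → place at 3.
910 hashes to 11; slot 11 is free → place at 11.
245 hashes to 7, h2=6; 7 taken → place at 0.
293 hashes to 12; slot 12 is free → place at 12.
329 hashes to 6; slot 6 is free → place at 6.
Table: [245, 424, 15, 128, ∅, ∅, 329, 141, ∅, ∅, 253, 910, 293]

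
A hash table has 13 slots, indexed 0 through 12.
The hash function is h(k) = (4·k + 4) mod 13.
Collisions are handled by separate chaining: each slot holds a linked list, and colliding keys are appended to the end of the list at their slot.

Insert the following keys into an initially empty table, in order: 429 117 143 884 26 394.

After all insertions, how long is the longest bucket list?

429 → bucket 4
117 → bucket 4 (collision)
143 → bucket 4 (collision)
884 → bucket 4 (collision)
26 → bucket 4 (collision)
394 → bucket 7
Final buckets:
0: ∅
1: ∅
2: ∅
3: ∅
4: 429 -> 117 -> 143 -> 884 -> 26
5: ∅
6: ∅
7: 394
8: ∅
9: ∅
10: ∅
11: ∅
12: ∅

5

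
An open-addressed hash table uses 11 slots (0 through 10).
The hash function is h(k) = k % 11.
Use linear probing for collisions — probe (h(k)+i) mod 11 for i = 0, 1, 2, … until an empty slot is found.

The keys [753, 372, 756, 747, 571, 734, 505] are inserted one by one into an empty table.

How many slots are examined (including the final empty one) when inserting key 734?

5

Insert 753: h=5, slot 5 empty => index 5.
Insert 372: h=9, slot 9 empty => index 9.
Insert 756: h=8, slot 8 empty => index 8.
Insert 747: h=10, slot 10 empty => index 10.
Insert 571: h=10, slot 10 occupied => index 0.
Insert 734: h=8, slots 8,9,10,0 occupied => index 1.
Insert 505: h=10, slots 10,0,1 occupied => index 2.
Table: [571, 734, 505, -, -, 753, -, -, 756, 372, 747]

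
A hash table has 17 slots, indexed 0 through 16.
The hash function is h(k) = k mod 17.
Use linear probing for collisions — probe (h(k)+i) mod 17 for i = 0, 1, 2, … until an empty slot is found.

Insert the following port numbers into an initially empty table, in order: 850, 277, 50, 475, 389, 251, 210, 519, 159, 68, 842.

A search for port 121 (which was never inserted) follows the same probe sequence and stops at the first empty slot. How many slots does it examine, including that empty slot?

2

850 hashes to 0; slot 0 is free -> place at 0.
277 hashes to 5; slot 5 is free -> place at 5.
50 hashes to 16; slot 16 is free -> place at 16.
475 hashes to 16; 16,0 taken -> place at 1.
389 hashes to 15; slot 15 is free -> place at 15.
251 hashes to 13; slot 13 is free -> place at 13.
210 hashes to 6; slot 6 is free -> place at 6.
519 hashes to 9; slot 9 is free -> place at 9.
159 hashes to 6; 6 taken -> place at 7.
68 hashes to 0; 0,1 taken -> place at 2.
842 hashes to 9; 9 taken -> place at 10.
Table: [850, 475, 68, _, _, 277, 210, 159, _, 519, 842, _, _, 251, _, 389, 50]
Lookup 121: h=2, probe 2,3 → slot 3 empty, not found.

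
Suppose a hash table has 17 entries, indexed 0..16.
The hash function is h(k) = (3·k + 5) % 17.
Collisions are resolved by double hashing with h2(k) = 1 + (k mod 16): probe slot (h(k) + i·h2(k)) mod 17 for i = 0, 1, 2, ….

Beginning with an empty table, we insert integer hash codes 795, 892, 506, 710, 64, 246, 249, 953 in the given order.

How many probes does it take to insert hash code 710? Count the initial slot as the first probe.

2

Insert 795: h=10, slot 10 empty → index 10.
Insert 892: h=12, slot 12 empty → index 12.
Insert 506: h=10, h2=11, slot 10 occupied → index 4.
Insert 710: h=10, h2=7, slot 10 occupied → index 0.
Insert 64: h=10, h2=1, slot 10 occupied → index 11.
Insert 246: h=12, h2=7, slot 12 occupied → index 2.
Insert 249: h=4, h2=10, slot 4 occupied → index 14.
Insert 953: h=8, slot 8 empty → index 8.
Table: [710, ., 246, ., 506, ., ., ., 953, ., 795, 64, 892, ., 249, ., .]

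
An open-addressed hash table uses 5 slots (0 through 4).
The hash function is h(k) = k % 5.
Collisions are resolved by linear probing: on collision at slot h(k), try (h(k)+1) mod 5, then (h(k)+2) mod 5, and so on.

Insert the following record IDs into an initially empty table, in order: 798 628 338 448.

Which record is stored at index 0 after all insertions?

338

798 hashes to 3; slot 3 is free => place at 3.
628 hashes to 3; 3 taken => place at 4.
338 hashes to 3; 3,4 taken => place at 0.
448 hashes to 3; 3,4,0 taken => place at 1.
Table: [338, 448, _, 798, 628]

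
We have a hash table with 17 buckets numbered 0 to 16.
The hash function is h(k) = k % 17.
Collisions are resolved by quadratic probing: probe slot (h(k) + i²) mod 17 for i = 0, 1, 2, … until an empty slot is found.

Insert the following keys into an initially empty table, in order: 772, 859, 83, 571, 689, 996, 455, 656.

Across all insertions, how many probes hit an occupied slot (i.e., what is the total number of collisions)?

772: h=7 -> slot 7
859: h=9 -> slot 9
83: h=15 -> slot 15
571: h=10 -> slot 10
689: h=9, probe 9,10,13 -> slot 13
996: h=10, probe 10,11 -> slot 11
455: h=13, probe 13,14 -> slot 14
656: h=10, probe 10,11,14,2 -> slot 2
Table: [_, _, 656, _, _, _, _, 772, _, 859, 571, 996, _, 689, 455, 83, _]

7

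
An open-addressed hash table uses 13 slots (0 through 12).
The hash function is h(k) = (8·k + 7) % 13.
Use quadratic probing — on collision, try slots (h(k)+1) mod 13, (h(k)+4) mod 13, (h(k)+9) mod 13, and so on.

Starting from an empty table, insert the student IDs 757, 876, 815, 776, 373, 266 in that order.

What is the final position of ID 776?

757: h=5 -> slot 5
876: h=8 -> slot 8
815: h=1 -> slot 1
776: h=1, probe 1,2 -> slot 2
373: h=1, probe 1,2,5,10 -> slot 10
266: h=3 -> slot 3
Table: [-, 815, 776, 266, -, 757, -, -, 876, -, 373, -, -]

2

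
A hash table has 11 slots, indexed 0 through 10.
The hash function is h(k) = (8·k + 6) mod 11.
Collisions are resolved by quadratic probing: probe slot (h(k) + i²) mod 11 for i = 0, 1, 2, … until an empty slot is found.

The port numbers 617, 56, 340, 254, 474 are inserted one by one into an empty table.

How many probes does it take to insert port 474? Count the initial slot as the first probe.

Insert 617: h=3, slot 3 empty -> index 3.
Insert 56: h=3, slot 3 occupied -> index 4.
Insert 340: h=9, slot 9 empty -> index 9.
Insert 254: h=3, slots 3,4 occupied -> index 7.
Insert 474: h=3, slots 3,4,7 occupied -> index 1.
Table: [∅, 474, ∅, 617, 56, ∅, ∅, 254, ∅, 340, ∅]

4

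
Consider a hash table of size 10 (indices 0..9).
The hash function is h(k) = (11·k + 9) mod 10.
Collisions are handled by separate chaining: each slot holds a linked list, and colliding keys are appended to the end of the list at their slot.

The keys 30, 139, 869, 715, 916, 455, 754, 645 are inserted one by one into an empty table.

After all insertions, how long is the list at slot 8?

30 → bucket 9
139 → bucket 8
869 → bucket 8 (collision)
715 → bucket 4
916 → bucket 5
455 → bucket 4 (collision)
754 → bucket 3
645 → bucket 4 (collision)
Final buckets:
0: -
1: -
2: -
3: 754
4: 715 -> 455 -> 645
5: 916
6: -
7: -
8: 139 -> 869
9: 30

2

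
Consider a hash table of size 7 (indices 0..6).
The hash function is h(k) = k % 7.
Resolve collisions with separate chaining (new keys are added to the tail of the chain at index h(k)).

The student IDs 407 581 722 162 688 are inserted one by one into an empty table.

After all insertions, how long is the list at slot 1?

Insert 407: h=1, bucket 1 empty → new chain.
Insert 581: h=0, bucket 0 empty → new chain.
Insert 722: h=1, bucket 1 nonempty → append to chain.
Insert 162: h=1, bucket 1 nonempty → append to chain.
Insert 688: h=2, bucket 2 empty → new chain.
Final buckets:
0: 581
1: 407 -> 722 -> 162
2: 688
3: —
4: —
5: —
6: —

3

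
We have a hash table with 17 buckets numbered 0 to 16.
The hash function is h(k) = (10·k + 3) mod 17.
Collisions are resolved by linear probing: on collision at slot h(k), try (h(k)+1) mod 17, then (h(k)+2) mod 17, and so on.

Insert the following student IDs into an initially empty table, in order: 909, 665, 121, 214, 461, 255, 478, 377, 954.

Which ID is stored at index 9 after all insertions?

Insert 909: h=15, slot 15 empty → index 15.
Insert 665: h=6, slot 6 empty → index 6.
Insert 121: h=6, slot 6 occupied → index 7.
Insert 214: h=1, slot 1 empty → index 1.
Insert 461: h=6, slots 6,7 occupied → index 8.
Insert 255: h=3, slot 3 empty → index 3.
Insert 478: h=6, slots 6,7,8 occupied → index 9.
Insert 377: h=16, slot 16 empty → index 16.
Insert 954: h=6, slots 6,7,8,9 occupied → index 10.
Table: [_, 214, _, 255, _, _, 665, 121, 461, 478, 954, _, _, _, _, 909, 377]

478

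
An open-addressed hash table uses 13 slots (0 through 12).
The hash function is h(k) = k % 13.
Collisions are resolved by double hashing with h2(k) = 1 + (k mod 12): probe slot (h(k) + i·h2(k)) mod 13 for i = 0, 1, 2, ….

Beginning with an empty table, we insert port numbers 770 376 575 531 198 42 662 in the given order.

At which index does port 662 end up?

770: h=3 → slot 3
376: h=12 → slot 12
575: h=3, h2=12, probe 3,2 → slot 2
531: h=11 → slot 11
198: h=3, h2=7, probe 3,10 → slot 10
42: h=3, h2=7, probe 3,10,4 → slot 4
662: h=12, h2=3, probe 12,2,5 → slot 5
Table: [∅, ∅, 575, 770, 42, 662, ∅, ∅, ∅, ∅, 198, 531, 376]

5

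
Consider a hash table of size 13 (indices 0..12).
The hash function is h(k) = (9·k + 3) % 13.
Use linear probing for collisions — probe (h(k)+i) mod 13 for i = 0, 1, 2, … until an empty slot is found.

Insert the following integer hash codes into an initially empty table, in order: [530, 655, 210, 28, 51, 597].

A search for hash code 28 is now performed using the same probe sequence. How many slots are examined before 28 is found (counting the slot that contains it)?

3

Insert 530: h=2, slot 2 empty → index 2.
Insert 655: h=9, slot 9 empty → index 9.
Insert 210: h=8, slot 8 empty → index 8.
Insert 28: h=8, slots 8,9 occupied → index 10.
Insert 51: h=7, slot 7 empty → index 7.
Insert 597: h=7, slots 7,8,9,10 occupied → index 11.
Table: [., ., 530, ., ., ., ., 51, 210, 655, 28, 597, .]
Lookup 28: h=8, probe 8,9,10 → found at 10.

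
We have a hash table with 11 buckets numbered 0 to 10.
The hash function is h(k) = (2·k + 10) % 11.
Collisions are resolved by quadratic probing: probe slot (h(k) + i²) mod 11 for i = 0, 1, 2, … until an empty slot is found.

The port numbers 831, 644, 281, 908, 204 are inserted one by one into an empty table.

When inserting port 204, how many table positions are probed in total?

831: h=0 -> slot 0
644: h=0, probe 0,1 -> slot 1
281: h=0, probe 0,1,4 -> slot 4
908: h=0, probe 0,1,4,9 -> slot 9
204: h=0, probe 0,1,4,9,5 -> slot 5
Table: [831, 644, ., ., 281, 204, ., ., ., 908, .]

5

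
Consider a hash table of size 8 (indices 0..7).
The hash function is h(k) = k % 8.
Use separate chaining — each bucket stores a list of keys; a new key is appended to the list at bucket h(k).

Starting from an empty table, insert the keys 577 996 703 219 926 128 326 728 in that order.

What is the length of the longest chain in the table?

2

Insert 577: h=1, bucket 1 empty -> new chain.
Insert 996: h=4, bucket 4 empty -> new chain.
Insert 703: h=7, bucket 7 empty -> new chain.
Insert 219: h=3, bucket 3 empty -> new chain.
Insert 926: h=6, bucket 6 empty -> new chain.
Insert 128: h=0, bucket 0 empty -> new chain.
Insert 326: h=6, bucket 6 nonempty -> append to chain.
Insert 728: h=0, bucket 0 nonempty -> append to chain.
Final buckets:
0: 128 -> 728
1: 577
2: ∅
3: 219
4: 996
5: ∅
6: 926 -> 326
7: 703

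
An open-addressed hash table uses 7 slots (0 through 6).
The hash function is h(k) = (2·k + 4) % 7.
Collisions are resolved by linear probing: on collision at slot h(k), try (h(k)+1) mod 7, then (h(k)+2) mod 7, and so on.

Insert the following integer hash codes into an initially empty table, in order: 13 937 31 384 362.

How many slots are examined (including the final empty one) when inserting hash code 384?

4

Insert 13: h=2, slot 2 empty -> index 2.
Insert 937: h=2, slot 2 occupied -> index 3.
Insert 31: h=3, slot 3 occupied -> index 4.
Insert 384: h=2, slots 2,3,4 occupied -> index 5.
Insert 362: h=0, slot 0 empty -> index 0.
Table: [362, ∅, 13, 937, 31, 384, ∅]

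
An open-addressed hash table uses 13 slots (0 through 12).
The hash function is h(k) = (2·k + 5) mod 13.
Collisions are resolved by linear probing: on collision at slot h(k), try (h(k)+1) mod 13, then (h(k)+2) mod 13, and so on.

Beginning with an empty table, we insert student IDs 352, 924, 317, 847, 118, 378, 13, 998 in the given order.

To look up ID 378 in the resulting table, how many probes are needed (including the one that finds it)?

5

352 hashes to 7; slot 7 is free -> place at 7.
924 hashes to 7; 7 taken -> place at 8.
317 hashes to 2; slot 2 is free -> place at 2.
847 hashes to 9; slot 9 is free -> place at 9.
118 hashes to 7; 7,8,9 taken -> place at 10.
378 hashes to 7; 7,8,9,10 taken -> place at 11.
13 hashes to 5; slot 5 is free -> place at 5.
998 hashes to 12; slot 12 is free -> place at 12.
Table: [., ., 317, ., ., 13, ., 352, 924, 847, 118, 378, 998]
Lookup 378: h=7, probe 7,8,9,10,11 → found at 11.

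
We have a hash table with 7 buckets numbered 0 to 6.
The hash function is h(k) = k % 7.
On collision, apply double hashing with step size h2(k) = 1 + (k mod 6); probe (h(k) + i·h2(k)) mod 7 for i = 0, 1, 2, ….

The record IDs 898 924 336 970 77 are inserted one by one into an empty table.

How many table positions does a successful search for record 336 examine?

Insert 898: h=2, slot 2 empty => index 2.
Insert 924: h=0, slot 0 empty => index 0.
Insert 336: h=0, h2=1, slot 0 occupied => index 1.
Insert 970: h=4, slot 4 empty => index 4.
Insert 77: h=0, h2=6, slot 0 occupied => index 6.
Table: [924, 336, 898, -, 970, -, 77]
Lookup 336: h=0, h2=1, probe 0,1 → found at 1.

2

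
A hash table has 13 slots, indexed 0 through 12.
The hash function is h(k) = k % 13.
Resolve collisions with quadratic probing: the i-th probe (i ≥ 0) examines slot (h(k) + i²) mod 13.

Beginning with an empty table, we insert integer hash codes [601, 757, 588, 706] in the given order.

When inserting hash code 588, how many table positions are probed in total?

3

Insert 601: h=3, slot 3 empty -> index 3.
Insert 757: h=3, slot 3 occupied -> index 4.
Insert 588: h=3, slots 3,4 occupied -> index 7.
Insert 706: h=4, slot 4 occupied -> index 5.
Table: [_, _, _, 601, 757, 706, _, 588, _, _, _, _, _]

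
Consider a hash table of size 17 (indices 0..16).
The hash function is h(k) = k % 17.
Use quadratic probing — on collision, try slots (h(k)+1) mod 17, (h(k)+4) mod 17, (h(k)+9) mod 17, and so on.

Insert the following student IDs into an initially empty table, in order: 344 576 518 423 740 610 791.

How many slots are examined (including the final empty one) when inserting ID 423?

344: h=4 -> slot 4
576: h=15 -> slot 15
518: h=8 -> slot 8
423: h=15, probe 15,16 -> slot 16
740: h=9 -> slot 9
610: h=15, probe 15,16,2 -> slot 2
791: h=9, probe 9,10 -> slot 10
Table: [-, -, 610, -, 344, -, -, -, 518, 740, 791, -, -, -, -, 576, 423]

2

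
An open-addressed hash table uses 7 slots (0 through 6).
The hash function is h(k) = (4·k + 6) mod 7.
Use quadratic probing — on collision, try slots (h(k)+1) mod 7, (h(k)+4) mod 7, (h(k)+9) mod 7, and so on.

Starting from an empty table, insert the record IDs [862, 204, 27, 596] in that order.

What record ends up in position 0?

Insert 862: h=3, slot 3 empty -> index 3.
Insert 204: h=3, slot 3 occupied -> index 4.
Insert 27: h=2, slot 2 empty -> index 2.
Insert 596: h=3, slots 3,4 occupied -> index 0.
Table: [596, —, 27, 862, 204, —, —]

596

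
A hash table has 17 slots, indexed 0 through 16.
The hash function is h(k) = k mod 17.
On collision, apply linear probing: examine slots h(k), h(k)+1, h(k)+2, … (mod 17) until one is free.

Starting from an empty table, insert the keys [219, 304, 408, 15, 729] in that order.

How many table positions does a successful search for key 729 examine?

Insert 219: h=15, slot 15 empty => index 15.
Insert 304: h=15, slot 15 occupied => index 16.
Insert 408: h=0, slot 0 empty => index 0.
Insert 15: h=15, slots 15,16,0 occupied => index 1.
Insert 729: h=15, slots 15,16,0,1 occupied => index 2.
Table: [408, 15, 729, ∅, ∅, ∅, ∅, ∅, ∅, ∅, ∅, ∅, ∅, ∅, ∅, 219, 304]
Lookup 729: h=15, probe 15,16,0,1,2 → found at 2.

5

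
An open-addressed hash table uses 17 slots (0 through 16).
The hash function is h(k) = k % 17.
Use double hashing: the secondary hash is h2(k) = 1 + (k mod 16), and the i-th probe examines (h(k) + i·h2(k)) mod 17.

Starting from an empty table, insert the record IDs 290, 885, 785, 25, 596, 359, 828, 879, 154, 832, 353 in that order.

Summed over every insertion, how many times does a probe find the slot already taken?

6

290: h=1 => slot 1
885: h=1, h2=6, probe 1,7 => slot 7
785: h=3 => slot 3
25: h=8 => slot 8
596: h=1, h2=5, probe 1,6 => slot 6
359: h=2 => slot 2
828: h=12 => slot 12
879: h=12, h2=16, probe 12,11 => slot 11
154: h=1, h2=11, probe 1,12,6,0 => slot 0
832: h=16 => slot 16
353: h=13 => slot 13
Table: [154, 290, 359, 785, ., ., 596, 885, 25, ., ., 879, 828, 353, ., ., 832]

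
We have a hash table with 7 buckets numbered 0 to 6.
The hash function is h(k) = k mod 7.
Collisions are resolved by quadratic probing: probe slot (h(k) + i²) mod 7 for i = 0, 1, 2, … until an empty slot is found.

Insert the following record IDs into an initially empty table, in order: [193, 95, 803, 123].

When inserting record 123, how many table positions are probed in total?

193: h=4 -> slot 4
95: h=4, probe 4,5 -> slot 5
803: h=5, probe 5,6 -> slot 6
123: h=4, probe 4,5,1 -> slot 1
Table: [-, 123, -, -, 193, 95, 803]

3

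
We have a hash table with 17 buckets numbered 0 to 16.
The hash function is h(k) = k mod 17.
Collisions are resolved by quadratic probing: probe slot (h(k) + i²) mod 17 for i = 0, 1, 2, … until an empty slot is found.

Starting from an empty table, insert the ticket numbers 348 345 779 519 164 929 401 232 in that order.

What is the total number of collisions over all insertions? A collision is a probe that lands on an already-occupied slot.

3

348: h=8 => slot 8
345: h=5 => slot 5
779: h=14 => slot 14
519: h=9 => slot 9
164: h=11 => slot 11
929: h=11, probe 11,12 => slot 12
401: h=10 => slot 10
232: h=11, probe 11,12,15 => slot 15
Table: [., ., ., ., ., 345, ., ., 348, 519, 401, 164, 929, ., 779, 232, .]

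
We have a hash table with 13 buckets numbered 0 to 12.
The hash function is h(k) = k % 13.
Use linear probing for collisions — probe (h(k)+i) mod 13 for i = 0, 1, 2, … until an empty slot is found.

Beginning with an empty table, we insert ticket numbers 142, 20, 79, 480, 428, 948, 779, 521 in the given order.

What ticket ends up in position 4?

779

Insert 142: h=12, slot 12 empty → index 12.
Insert 20: h=7, slot 7 empty → index 7.
Insert 79: h=1, slot 1 empty → index 1.
Insert 480: h=12, slot 12 occupied → index 0.
Insert 428: h=12, slots 12,0,1 occupied → index 2.
Insert 948: h=12, slots 12,0,1,2 occupied → index 3.
Insert 779: h=12, slots 12,0,1,2,3 occupied → index 4.
Insert 521: h=1, slots 1,2,3,4 occupied → index 5.
Table: [480, 79, 428, 948, 779, 521, ∅, 20, ∅, ∅, ∅, ∅, 142]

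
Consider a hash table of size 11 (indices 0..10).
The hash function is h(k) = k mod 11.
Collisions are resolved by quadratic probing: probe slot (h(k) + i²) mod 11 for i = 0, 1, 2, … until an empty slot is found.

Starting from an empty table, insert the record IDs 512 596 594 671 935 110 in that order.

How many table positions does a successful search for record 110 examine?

4

512 hashes to 6; slot 6 is free → place at 6.
596 hashes to 2; slot 2 is free → place at 2.
594 hashes to 0; slot 0 is free → place at 0.
671 hashes to 0; 0 taken → place at 1.
935 hashes to 0; 0,1 taken → place at 4.
110 hashes to 0; 0,1,4 taken → place at 9.
Table: [594, 671, 596, -, 935, -, 512, -, -, 110, -]
Lookup 110: h=0, probe 0,1,4,9 → found at 9.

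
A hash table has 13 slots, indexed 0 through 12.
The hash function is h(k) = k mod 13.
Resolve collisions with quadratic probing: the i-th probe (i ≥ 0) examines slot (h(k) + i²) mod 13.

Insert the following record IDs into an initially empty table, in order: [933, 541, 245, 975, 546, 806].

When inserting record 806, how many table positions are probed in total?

933: h=10 => slot 10
541: h=8 => slot 8
245: h=11 => slot 11
975: h=0 => slot 0
546: h=0, probe 0,1 => slot 1
806: h=0, probe 0,1,4 => slot 4
Table: [975, 546, —, —, 806, —, —, —, 541, —, 933, 245, —]

3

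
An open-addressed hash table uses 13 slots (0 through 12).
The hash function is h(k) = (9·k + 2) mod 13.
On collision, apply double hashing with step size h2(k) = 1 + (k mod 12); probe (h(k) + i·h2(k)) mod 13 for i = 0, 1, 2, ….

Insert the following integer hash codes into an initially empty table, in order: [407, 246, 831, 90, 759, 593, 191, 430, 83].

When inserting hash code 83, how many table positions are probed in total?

407 hashes to 12; slot 12 is free => place at 12.
246 hashes to 6; slot 6 is free => place at 6.
831 hashes to 6, h2=4; 6 taken => place at 10.
90 hashes to 6, h2=7; 6 taken => place at 0.
759 hashes to 8; slot 8 is free => place at 8.
593 hashes to 9; slot 9 is free => place at 9.
191 hashes to 5; slot 5 is free => place at 5.
430 hashes to 11; slot 11 is free => place at 11.
83 hashes to 8, h2=12; 8 taken => place at 7.
Table: [90, _, _, _, _, 191, 246, 83, 759, 593, 831, 430, 407]

2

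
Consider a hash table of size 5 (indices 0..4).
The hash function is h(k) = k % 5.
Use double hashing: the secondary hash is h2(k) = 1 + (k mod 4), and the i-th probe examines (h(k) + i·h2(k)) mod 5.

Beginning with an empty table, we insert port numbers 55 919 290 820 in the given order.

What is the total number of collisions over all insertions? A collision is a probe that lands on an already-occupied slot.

2

55: h=0 => slot 0
919: h=4 => slot 4
290: h=0, h2=3, probe 0,3 => slot 3
820: h=0, h2=1, probe 0,1 => slot 1
Table: [55, 820, ., 290, 919]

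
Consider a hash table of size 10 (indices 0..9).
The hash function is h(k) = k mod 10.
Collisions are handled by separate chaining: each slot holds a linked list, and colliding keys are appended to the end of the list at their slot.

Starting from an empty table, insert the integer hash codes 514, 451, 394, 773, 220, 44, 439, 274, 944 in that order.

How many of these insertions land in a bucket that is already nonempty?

4

514 -> bucket 4
451 -> bucket 1
394 -> bucket 4 (collision)
773 -> bucket 3
220 -> bucket 0
44 -> bucket 4 (collision)
439 -> bucket 9
274 -> bucket 4 (collision)
944 -> bucket 4 (collision)
Final buckets:
0: 220
1: 451
2: ∅
3: 773
4: 514 -> 394 -> 44 -> 274 -> 944
5: ∅
6: ∅
7: ∅
8: ∅
9: 439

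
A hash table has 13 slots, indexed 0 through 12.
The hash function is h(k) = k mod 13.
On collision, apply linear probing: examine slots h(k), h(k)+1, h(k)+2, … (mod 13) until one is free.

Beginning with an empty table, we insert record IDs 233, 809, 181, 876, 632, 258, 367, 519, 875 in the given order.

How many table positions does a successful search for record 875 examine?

3

Insert 233: h=12, slot 12 empty => index 12.
Insert 809: h=3, slot 3 empty => index 3.
Insert 181: h=12, slot 12 occupied => index 0.
Insert 876: h=5, slot 5 empty => index 5.
Insert 632: h=8, slot 8 empty => index 8.
Insert 258: h=11, slot 11 empty => index 11.
Insert 367: h=3, slot 3 occupied => index 4.
Insert 519: h=12, slots 12,0 occupied => index 1.
Insert 875: h=4, slots 4,5 occupied => index 6.
Table: [181, 519, —, 809, 367, 876, 875, —, 632, —, —, 258, 233]
Lookup 875: h=4, probe 4,5,6 → found at 6.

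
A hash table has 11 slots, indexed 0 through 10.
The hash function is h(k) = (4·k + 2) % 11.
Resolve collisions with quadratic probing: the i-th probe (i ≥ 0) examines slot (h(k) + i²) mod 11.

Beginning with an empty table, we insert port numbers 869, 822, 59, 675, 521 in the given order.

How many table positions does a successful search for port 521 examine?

Insert 869: h=2, slot 2 empty -> index 2.
Insert 822: h=1, slot 1 empty -> index 1.
Insert 59: h=7, slot 7 empty -> index 7.
Insert 675: h=7, slot 7 occupied -> index 8.
Insert 521: h=7, slots 7,8 occupied -> index 0.
Table: [521, 822, 869, _, _, _, _, 59, 675, _, _]
Lookup 521: h=7, probe 7,8,0 → found at 0.

3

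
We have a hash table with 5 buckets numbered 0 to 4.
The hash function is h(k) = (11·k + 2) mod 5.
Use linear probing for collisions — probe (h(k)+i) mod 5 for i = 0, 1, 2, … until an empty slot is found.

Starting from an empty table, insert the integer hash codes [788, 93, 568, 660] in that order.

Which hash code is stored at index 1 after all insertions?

93

788: h=0 → slot 0
93: h=0, probe 0,1 → slot 1
568: h=0, probe 0,1,2 → slot 2
660: h=2, probe 2,3 → slot 3
Table: [788, 93, 568, 660, .]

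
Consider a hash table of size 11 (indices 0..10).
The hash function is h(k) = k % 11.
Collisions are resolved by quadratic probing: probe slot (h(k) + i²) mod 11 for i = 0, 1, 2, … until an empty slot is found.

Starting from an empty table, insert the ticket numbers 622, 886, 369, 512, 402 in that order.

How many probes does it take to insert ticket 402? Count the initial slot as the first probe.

622 hashes to 6; slot 6 is free → place at 6.
886 hashes to 6; 6 taken → place at 7.
369 hashes to 6; 6,7 taken → place at 10.
512 hashes to 6; 6,7,10 taken → place at 4.
402 hashes to 6; 6,7,10,4 taken → place at 0.
Table: [402, —, —, —, 512, —, 622, 886, —, —, 369]

5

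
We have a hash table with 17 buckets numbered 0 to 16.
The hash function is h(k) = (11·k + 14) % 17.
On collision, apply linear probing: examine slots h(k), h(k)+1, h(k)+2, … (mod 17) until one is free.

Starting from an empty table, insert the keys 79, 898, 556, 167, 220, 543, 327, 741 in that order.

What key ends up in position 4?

543

79: h=16 -> slot 16
898: h=15 -> slot 15
556: h=10 -> slot 10
167: h=15, probe 15,16,0 -> slot 0
220: h=3 -> slot 3
543: h=3, probe 3,4 -> slot 4
327: h=7 -> slot 7
741: h=5 -> slot 5
Table: [167, ., ., 220, 543, 741, ., 327, ., ., 556, ., ., ., ., 898, 79]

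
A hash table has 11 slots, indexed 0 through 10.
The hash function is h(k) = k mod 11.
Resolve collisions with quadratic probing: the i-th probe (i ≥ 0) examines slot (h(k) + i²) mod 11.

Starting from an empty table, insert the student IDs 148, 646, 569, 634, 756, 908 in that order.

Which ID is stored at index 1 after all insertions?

148: h=5 => slot 5
646: h=8 => slot 8
569: h=8, probe 8,9 => slot 9
634: h=7 => slot 7
756: h=8, probe 8,9,1 => slot 1
908: h=6 => slot 6
Table: [., 756, ., ., ., 148, 908, 634, 646, 569, .]

756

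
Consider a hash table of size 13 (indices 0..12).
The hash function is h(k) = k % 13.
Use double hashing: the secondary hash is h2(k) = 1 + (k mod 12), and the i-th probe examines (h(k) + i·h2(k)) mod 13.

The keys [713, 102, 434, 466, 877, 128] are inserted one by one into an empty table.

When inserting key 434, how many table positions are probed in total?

2

713: h=11 -> slot 11
102: h=11, h2=7, probe 11,5 -> slot 5
434: h=5, h2=3, probe 5,8 -> slot 8
466: h=11, h2=11, probe 11,9 -> slot 9
877: h=6 -> slot 6
128: h=11, h2=9, probe 11,7 -> slot 7
Table: [., ., ., ., ., 102, 877, 128, 434, 466, ., 713, .]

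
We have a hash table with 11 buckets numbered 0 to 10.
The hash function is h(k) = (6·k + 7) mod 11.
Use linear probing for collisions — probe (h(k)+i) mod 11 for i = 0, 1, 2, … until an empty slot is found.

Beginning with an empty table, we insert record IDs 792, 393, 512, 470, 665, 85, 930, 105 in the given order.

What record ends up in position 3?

792 hashes to 7; slot 7 is free -> place at 7.
393 hashes to 0; slot 0 is free -> place at 0.
512 hashes to 10; slot 10 is free -> place at 10.
470 hashes to 0; 0 taken -> place at 1.
665 hashes to 4; slot 4 is free -> place at 4.
85 hashes to 0; 0,1 taken -> place at 2.
930 hashes to 10; 10,0,1,2 taken -> place at 3.
105 hashes to 10; 10,0,1,2,3,4 taken -> place at 5.
Table: [393, 470, 85, 930, 665, 105, ., 792, ., ., 512]

930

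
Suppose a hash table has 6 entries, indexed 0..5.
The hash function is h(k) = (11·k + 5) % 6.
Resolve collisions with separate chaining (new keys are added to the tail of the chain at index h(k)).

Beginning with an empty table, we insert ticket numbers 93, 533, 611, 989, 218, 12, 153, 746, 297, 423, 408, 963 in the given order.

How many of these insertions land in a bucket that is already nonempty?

93 → bucket 2
533 → bucket 0
611 → bucket 0 (collision)
989 → bucket 0 (collision)
218 → bucket 3
12 → bucket 5
153 → bucket 2 (collision)
746 → bucket 3 (collision)
297 → bucket 2 (collision)
423 → bucket 2 (collision)
408 → bucket 5 (collision)
963 → bucket 2 (collision)
Final buckets:
0: 533 -> 611 -> 989
1: -
2: 93 -> 153 -> 297 -> 423 -> 963
3: 218 -> 746
4: -
5: 12 -> 408

8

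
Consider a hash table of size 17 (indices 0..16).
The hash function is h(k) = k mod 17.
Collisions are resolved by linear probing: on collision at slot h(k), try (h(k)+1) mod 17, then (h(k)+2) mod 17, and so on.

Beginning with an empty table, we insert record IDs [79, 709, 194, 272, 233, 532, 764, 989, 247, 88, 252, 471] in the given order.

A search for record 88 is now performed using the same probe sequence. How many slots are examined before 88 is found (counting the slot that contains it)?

79 hashes to 11; slot 11 is free -> place at 11.
709 hashes to 12; slot 12 is free -> place at 12.
194 hashes to 7; slot 7 is free -> place at 7.
272 hashes to 0; slot 0 is free -> place at 0.
233 hashes to 12; 12 taken -> place at 13.
532 hashes to 5; slot 5 is free -> place at 5.
764 hashes to 16; slot 16 is free -> place at 16.
989 hashes to 3; slot 3 is free -> place at 3.
247 hashes to 9; slot 9 is free -> place at 9.
88 hashes to 3; 3 taken -> place at 4.
252 hashes to 14; slot 14 is free -> place at 14.
471 hashes to 12; 12,13,14 taken -> place at 15.
Table: [272, ∅, ∅, 989, 88, 532, ∅, 194, ∅, 247, ∅, 79, 709, 233, 252, 471, 764]
Lookup 88: h=3, probe 3,4 → found at 4.

2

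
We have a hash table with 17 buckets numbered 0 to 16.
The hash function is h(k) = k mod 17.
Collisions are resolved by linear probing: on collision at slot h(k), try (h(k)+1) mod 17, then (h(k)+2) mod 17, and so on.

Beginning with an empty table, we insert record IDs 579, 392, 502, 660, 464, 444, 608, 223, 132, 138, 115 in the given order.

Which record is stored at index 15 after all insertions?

579 hashes to 1; slot 1 is free -> place at 1.
392 hashes to 1; 1 taken -> place at 2.
502 hashes to 9; slot 9 is free -> place at 9.
660 hashes to 14; slot 14 is free -> place at 14.
464 hashes to 5; slot 5 is free -> place at 5.
444 hashes to 2; 2 taken -> place at 3.
608 hashes to 13; slot 13 is free -> place at 13.
223 hashes to 2; 2,3 taken -> place at 4.
132 hashes to 13; 13,14 taken -> place at 15.
138 hashes to 2; 2,3,4,5 taken -> place at 6.
115 hashes to 13; 13,14,15 taken -> place at 16.
Table: [∅, 579, 392, 444, 223, 464, 138, ∅, ∅, 502, ∅, ∅, ∅, 608, 660, 132, 115]

132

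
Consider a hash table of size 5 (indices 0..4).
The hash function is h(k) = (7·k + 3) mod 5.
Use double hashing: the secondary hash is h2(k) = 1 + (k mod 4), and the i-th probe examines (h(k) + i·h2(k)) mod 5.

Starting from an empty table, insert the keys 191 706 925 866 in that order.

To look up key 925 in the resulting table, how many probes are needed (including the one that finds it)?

191: h=0 -> slot 0
706: h=0, h2=3, probe 0,3 -> slot 3
925: h=3, h2=2, probe 3,0,2 -> slot 2
866: h=0, h2=3, probe 0,3,1 -> slot 1
Table: [191, 866, 925, 706, _]
Lookup 925: h=3, h2=2, probe 3,0,2 → found at 2.

3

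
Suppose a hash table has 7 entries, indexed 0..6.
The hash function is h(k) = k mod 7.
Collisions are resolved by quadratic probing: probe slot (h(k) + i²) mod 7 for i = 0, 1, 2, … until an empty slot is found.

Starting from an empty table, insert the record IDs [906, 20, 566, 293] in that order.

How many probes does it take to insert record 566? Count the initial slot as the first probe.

2

906 hashes to 3; slot 3 is free → place at 3.
20 hashes to 6; slot 6 is free → place at 6.
566 hashes to 6; 6 taken → place at 0.
293 hashes to 6; 6,0,3 taken → place at 1.
Table: [566, 293, _, 906, _, _, 20]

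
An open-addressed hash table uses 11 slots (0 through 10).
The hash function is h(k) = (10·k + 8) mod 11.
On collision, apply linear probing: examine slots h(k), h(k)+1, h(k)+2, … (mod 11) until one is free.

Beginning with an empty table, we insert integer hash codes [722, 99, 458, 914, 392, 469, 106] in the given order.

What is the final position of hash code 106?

Insert 722: h=1, slot 1 empty => index 1.
Insert 99: h=8, slot 8 empty => index 8.
Insert 458: h=1, slot 1 occupied => index 2.
Insert 914: h=7, slot 7 empty => index 7.
Insert 392: h=1, slots 1,2 occupied => index 3.
Insert 469: h=1, slots 1,2,3 occupied => index 4.
Insert 106: h=1, slots 1,2,3,4 occupied => index 5.
Table: [-, 722, 458, 392, 469, 106, -, 914, 99, -, -]

5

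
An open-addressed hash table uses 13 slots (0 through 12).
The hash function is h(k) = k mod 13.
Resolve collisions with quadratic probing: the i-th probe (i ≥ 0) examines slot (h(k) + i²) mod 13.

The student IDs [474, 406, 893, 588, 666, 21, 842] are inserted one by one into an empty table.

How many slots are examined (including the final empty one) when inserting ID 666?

474: h=6 => slot 6
406: h=3 => slot 3
893: h=9 => slot 9
588: h=3, probe 3,4 => slot 4
666: h=3, probe 3,4,7 => slot 7
21: h=8 => slot 8
842: h=10 => slot 10
Table: [—, —, —, 406, 588, —, 474, 666, 21, 893, 842, —, —]

3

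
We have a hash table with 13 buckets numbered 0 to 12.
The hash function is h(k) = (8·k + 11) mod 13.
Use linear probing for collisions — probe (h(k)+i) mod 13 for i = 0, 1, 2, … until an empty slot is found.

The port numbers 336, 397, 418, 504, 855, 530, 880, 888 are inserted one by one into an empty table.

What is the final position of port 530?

4

336: h=8 -> slot 8
397: h=2 -> slot 2
418: h=1 -> slot 1
504: h=0 -> slot 0
855: h=0, probe 0,1,2,3 -> slot 3
530: h=0, probe 0,1,2,3,4 -> slot 4
880: h=5 -> slot 5
888: h=4, probe 4,5,6 -> slot 6
Table: [504, 418, 397, 855, 530, 880, 888, —, 336, —, —, —, —]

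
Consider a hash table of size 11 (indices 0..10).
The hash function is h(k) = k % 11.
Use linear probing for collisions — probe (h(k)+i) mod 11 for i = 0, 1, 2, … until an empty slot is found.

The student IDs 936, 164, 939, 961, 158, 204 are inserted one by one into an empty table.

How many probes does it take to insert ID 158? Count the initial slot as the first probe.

936: h=1 => slot 1
164: h=10 => slot 10
939: h=4 => slot 4
961: h=4, probe 4,5 => slot 5
158: h=4, probe 4,5,6 => slot 6
204: h=6, probe 6,7 => slot 7
Table: [_, 936, _, _, 939, 961, 158, 204, _, _, 164]

3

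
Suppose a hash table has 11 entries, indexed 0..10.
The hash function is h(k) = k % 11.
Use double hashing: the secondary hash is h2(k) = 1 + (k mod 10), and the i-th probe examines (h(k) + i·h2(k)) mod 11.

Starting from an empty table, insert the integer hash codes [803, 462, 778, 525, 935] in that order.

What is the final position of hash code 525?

9

803: h=0 => slot 0
462: h=0, h2=3, probe 0,3 => slot 3
778: h=8 => slot 8
525: h=8, h2=6, probe 8,3,9 => slot 9
935: h=0, h2=6, probe 0,6 => slot 6
Table: [803, -, -, 462, -, -, 935, -, 778, 525, -]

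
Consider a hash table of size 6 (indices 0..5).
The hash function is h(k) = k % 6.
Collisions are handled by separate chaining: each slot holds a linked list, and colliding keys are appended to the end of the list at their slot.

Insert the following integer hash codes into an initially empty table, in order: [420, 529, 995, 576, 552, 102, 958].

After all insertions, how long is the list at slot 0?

Insert 420: h=0, bucket 0 empty → new chain.
Insert 529: h=1, bucket 1 empty → new chain.
Insert 995: h=5, bucket 5 empty → new chain.
Insert 576: h=0, bucket 0 nonempty → append to chain.
Insert 552: h=0, bucket 0 nonempty → append to chain.
Insert 102: h=0, bucket 0 nonempty → append to chain.
Insert 958: h=4, bucket 4 empty → new chain.
Final buckets:
0: 420 -> 576 -> 552 -> 102
1: 529
2: _
3: _
4: 958
5: 995

4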